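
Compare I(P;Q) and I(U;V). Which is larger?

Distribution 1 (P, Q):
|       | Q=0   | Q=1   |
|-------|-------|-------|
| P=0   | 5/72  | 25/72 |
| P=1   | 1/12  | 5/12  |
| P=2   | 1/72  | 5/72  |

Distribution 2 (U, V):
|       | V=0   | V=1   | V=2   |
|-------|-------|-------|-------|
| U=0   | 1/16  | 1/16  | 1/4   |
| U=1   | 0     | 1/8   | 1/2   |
Distribution 1 (P, Q):
Marginal P(P) (row sums):
  P(P=0) = 5/72 + 25/72 = 5/12
  P(P=1) = 1/12 + 5/12 = 1/2
  P(P=2) = 1/72 + 5/72 = 1/12
Marginal P(Q) (column sums):
  P(Q=0) = 5/72 + 1/12 + 1/72 = 1/6
  P(Q=1) = 25/72 + 5/12 + 5/72 = 5/6

H(P) = -[(5/12)·log₂(5/12) + (1/2)·log₂(1/2) + (1/12)·log₂(1/12)]
  = 0.5263 + 0.5000 + 0.2987
  = 1.3250 bits
H(Q) = -[(1/6)·log₂(1/6) + (5/6)·log₂(5/6)]
  = 0.4308 + 0.2192
  = 0.6500 bits
H(P,Q) = -[(5/72)·log₂(5/72) + (25/72)·log₂(25/72) + (1/12)·log₂(1/12) + (5/12)·log₂(5/12) + (1/72)·log₂(1/72) + (5/72)·log₂(5/72)]
  = 0.2672 + 0.5299 + 0.2987 + 0.5263 + 0.0857 + 0.2672
  = 1.9750 bits

I(P;Q) = H(P) + H(Q) - H(P,Q)
  = 1.3250 + 0.6500 - 1.9750
  = 0.0000 bits

Distribution 2 (U, V):
Marginal P(U) (row sums):
  P(U=0) = 1/16 + 1/16 + 1/4 = 3/8
  P(U=1) = 0 + 1/8 + 1/2 = 5/8
Marginal P(V) (column sums):
  P(V=0) = 1/16 + 0 = 1/16
  P(V=1) = 1/16 + 1/8 = 3/16
  P(V=2) = 1/4 + 1/2 = 3/4

H(U) = -[(3/8)·log₂(3/8) + (5/8)·log₂(5/8)]
  = 0.5306 + 0.4238
  = 0.9544 bits
H(V) = -[(1/16)·log₂(1/16) + (3/16)·log₂(3/16) + (3/4)·log₂(3/4)]
  = 0.2500 + 0.4528 + 0.3113
  = 1.0141 bits
H(U,V) = -[(1/16)·log₂(1/16) + (1/16)·log₂(1/16) + (1/4)·log₂(1/4) + (1/8)·log₂(1/8) + (1/2)·log₂(1/2)]
  = 0.2500 + 0.2500 + 0.5000 + 0.3750 + 0.5000
  = 1.8750 bits

I(U;V) = H(U) + H(V) - H(U,V)
  = 0.9544 + 1.0141 - 1.8750
  = 0.0935 bits

I(U;V) = 0.0935 bits > I(P;Q) = 0.0000 bits, so (U, V) has the higher mutual information (stronger dependence).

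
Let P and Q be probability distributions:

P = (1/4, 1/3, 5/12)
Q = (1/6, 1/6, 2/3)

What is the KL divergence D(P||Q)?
D(P||Q) = Σ P(i) log₂(P(i)/Q(i))
  i=0: (1/4) × log₂((1/4)/(1/6)) = (1/4) × log₂(3/2) = 0.1462
  i=1: (1/3) × log₂((1/3)/(1/6)) = (1/3) × log₂(2) = 0.3333
  i=2: (5/12) × log₂((5/12)/(2/3)) = (5/12) × log₂(5/8) = -0.2825
D(P||Q) = 0.1462 + 0.3333 - 0.2825
  = 0.1970 bits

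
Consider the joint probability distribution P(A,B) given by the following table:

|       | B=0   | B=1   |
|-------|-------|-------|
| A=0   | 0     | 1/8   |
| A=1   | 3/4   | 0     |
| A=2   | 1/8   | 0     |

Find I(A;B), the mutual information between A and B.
Marginal P(A) (row sums):
  P(A=0) = 0 + 1/8 = 1/8
  P(A=1) = 3/4 + 0 = 3/4
  P(A=2) = 1/8 + 0 = 1/8
Marginal P(B) (column sums):
  P(B=0) = 0 + 3/4 + 1/8 = 7/8
  P(B=1) = 1/8 + 0 + 0 = 1/8

H(A) = -[(1/8)·log₂(1/8) + (3/4)·log₂(3/4) + (1/8)·log₂(1/8)]
  = 0.3750 + 0.3113 + 0.3750
  = 1.0613 bits
H(B) = -[(7/8)·log₂(7/8) + (1/8)·log₂(1/8)]
  = 0.1686 + 0.3750
  = 0.5436 bits
H(A,B) = -[(1/8)·log₂(1/8) + (3/4)·log₂(3/4) + (1/8)·log₂(1/8)]
  = 0.3750 + 0.3113 + 0.3750
  = 1.0613 bits

I(A;B) = H(A) + H(B) - H(A,B)
  = 1.0613 + 0.5436 - 1.0613
  = 0.5436 bits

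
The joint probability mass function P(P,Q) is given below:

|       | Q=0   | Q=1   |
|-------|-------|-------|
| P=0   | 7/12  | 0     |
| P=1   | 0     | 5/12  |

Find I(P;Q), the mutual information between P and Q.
Marginal P(P) (row sums):
  P(P=0) = 7/12 + 0 = 7/12
  P(P=1) = 0 + 5/12 = 5/12
Marginal P(Q) (column sums):
  P(Q=0) = 7/12 + 0 = 7/12
  P(Q=1) = 0 + 5/12 = 5/12

H(P) = -[(7/12)·log₂(7/12) + (5/12)·log₂(5/12)]
  = 0.4536 + 0.5263
  = 0.9799 bits
H(Q) = -[(7/12)·log₂(7/12) + (5/12)·log₂(5/12)]
  = 0.4536 + 0.5263
  = 0.9799 bits
H(P,Q) = -[(7/12)·log₂(7/12) + (5/12)·log₂(5/12)]
  = 0.4536 + 0.5263
  = 0.9799 bits

I(P;Q) = H(P) + H(Q) - H(P,Q)
  = 0.9799 + 0.9799 - 0.9799
  = 0.9799 bits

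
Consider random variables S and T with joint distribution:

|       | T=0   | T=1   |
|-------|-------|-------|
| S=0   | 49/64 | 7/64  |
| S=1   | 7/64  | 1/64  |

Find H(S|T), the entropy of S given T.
Marginal P(T) (column sums):
  P(T=0) = 49/64 + 7/64 = 7/8
  P(T=1) = 7/64 + 1/64 = 1/8

H(S|T) = -Σ P(S,T)·log₂ P(S|T), where P(S|T) = P(S,T) / P(T)
  (S=0,T=0): P(S|T) = (49/64)/(7/8) = 7/8;  -(49/64)·log₂(7/8) = 0.1475
  (S=0,T=1): P(S|T) = (7/64)/(1/8) = 7/8;  -(7/64)·log₂(7/8) = 0.0211
  (S=1,T=0): P(S|T) = (7/64)/(7/8) = 1/8;  -(7/64)·log₂(1/8) = 0.3281
  (S=1,T=1): P(S|T) = (1/64)/(1/8) = 1/8;  -(1/64)·log₂(1/8) = 0.0469
H(S|T) = 0.1475 + 0.0211 + 0.3281 + 0.0469
  = 0.5436 bits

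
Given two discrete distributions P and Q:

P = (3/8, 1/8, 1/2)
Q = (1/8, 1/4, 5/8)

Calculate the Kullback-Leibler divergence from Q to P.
D(P||Q) = Σ P(i) log₂(P(i)/Q(i))
  i=0: (3/8) × log₂((3/8)/(1/8)) = (3/8) × log₂(3) = 0.5944
  i=1: (1/8) × log₂((1/8)/(1/4)) = (1/8) × log₂(1/2) = -0.1250
  i=2: (1/2) × log₂((1/2)/(5/8)) = (1/2) × log₂(4/5) = -0.1610
D(P||Q) = 0.5944 - 0.1250 - 0.1610
  = 0.3084 bits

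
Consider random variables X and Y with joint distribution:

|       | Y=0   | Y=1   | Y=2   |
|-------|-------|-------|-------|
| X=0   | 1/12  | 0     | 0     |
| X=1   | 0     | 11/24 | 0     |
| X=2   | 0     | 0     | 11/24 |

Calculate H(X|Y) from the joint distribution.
Marginal P(Y) (column sums):
  P(Y=0) = 1/12 + 0 + 0 = 1/12
  P(Y=1) = 0 + 11/24 + 0 = 11/24
  P(Y=2) = 0 + 0 + 11/24 = 11/24

H(X|Y) = -Σ P(X,Y)·log₂ P(X|Y), where P(X|Y) = P(X,Y) / P(Y)
  (cells with P(X,Y) = 0 contribute 0)
  (X=0,Y=0): P(X|Y) = (1/12)/(1/12) = 1;  -(1/12)·log₂(1) = 0.0000
  (X=1,Y=1): P(X|Y) = (11/24)/(11/24) = 1;  -(11/24)·log₂(1) = 0.0000
  (X=2,Y=2): P(X|Y) = (11/24)/(11/24) = 1;  -(11/24)·log₂(1) = 0.0000
H(X|Y) = 0.0000 + 0.0000 + 0.0000
  = 0.0000 bits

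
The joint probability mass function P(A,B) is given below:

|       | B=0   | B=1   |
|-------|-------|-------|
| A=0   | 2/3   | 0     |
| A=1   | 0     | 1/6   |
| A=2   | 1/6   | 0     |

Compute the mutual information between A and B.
Marginal P(A) (row sums):
  P(A=0) = 2/3 + 0 = 2/3
  P(A=1) = 0 + 1/6 = 1/6
  P(A=2) = 1/6 + 0 = 1/6
Marginal P(B) (column sums):
  P(B=0) = 2/3 + 0 + 1/6 = 5/6
  P(B=1) = 0 + 1/6 + 0 = 1/6

H(A) = -[(2/3)·log₂(2/3) + (1/6)·log₂(1/6) + (1/6)·log₂(1/6)]
  = 0.3900 + 0.4308 + 0.4308
  = 1.2516 bits
H(B) = -[(5/6)·log₂(5/6) + (1/6)·log₂(1/6)]
  = 0.2192 + 0.4308
  = 0.6500 bits
H(A,B) = -[(2/3)·log₂(2/3) + (1/6)·log₂(1/6) + (1/6)·log₂(1/6)]
  = 0.3900 + 0.4308 + 0.4308
  = 1.2516 bits

I(A;B) = H(A) + H(B) - H(A,B)
  = 1.2516 + 0.6500 - 1.2516
  = 0.6500 bits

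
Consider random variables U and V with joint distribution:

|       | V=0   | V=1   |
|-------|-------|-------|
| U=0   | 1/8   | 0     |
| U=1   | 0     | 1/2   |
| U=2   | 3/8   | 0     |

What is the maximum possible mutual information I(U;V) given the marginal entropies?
The upper bound on mutual information is I(U;V) ≤ min(H(U), H(V)).

Marginal P(U) (row sums):
  P(U=0) = 1/8 + 0 = 1/8
  P(U=1) = 0 + 1/2 = 1/2
  P(U=2) = 3/8 + 0 = 3/8
Marginal P(V) (column sums):
  P(V=0) = 1/8 + 0 + 3/8 = 1/2
  P(V=1) = 0 + 1/2 + 0 = 1/2

H(U) = -[(1/8)·log₂(1/8) + (1/2)·log₂(1/2) + (3/8)·log₂(3/8)]
  = 0.3750 + 0.5000 + 0.5306
  = 1.4056 bits
H(V) = -[(1/2)·log₂(1/2) + (1/2)·log₂(1/2)]
  = 0.5000 + 0.5000
  = 1.0000 bits

Maximum possible I(U;V) = min(1.4056, 1.0000) = 1.0000 bits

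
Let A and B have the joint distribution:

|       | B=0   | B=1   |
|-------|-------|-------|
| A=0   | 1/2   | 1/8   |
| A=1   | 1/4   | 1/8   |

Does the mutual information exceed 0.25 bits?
Marginal P(A) (row sums):
  P(A=0) = 1/2 + 1/8 = 5/8
  P(A=1) = 1/4 + 1/8 = 3/8
Marginal P(B) (column sums):
  P(B=0) = 1/2 + 1/4 = 3/4
  P(B=1) = 1/8 + 1/8 = 1/4

H(A) = -[(5/8)·log₂(5/8) + (3/8)·log₂(3/8)]
  = 0.4238 + 0.5306
  = 0.9544 bits
H(B) = -[(3/4)·log₂(3/4) + (1/4)·log₂(1/4)]
  = 0.3113 + 0.5000
  = 0.8113 bits
H(A,B) = -[(1/2)·log₂(1/2) + (1/8)·log₂(1/8) + (1/4)·log₂(1/4) + (1/8)·log₂(1/8)]
  = 0.5000 + 0.3750 + 0.5000 + 0.3750
  = 1.7500 bits

I(A;B) = H(A) + H(B) - H(A,B)
  = 0.9544 + 0.8113 - 1.7500
  = 0.0157 bits

No. I(A;B) = 0.0157 bits, which is ≤ 0.25 bits.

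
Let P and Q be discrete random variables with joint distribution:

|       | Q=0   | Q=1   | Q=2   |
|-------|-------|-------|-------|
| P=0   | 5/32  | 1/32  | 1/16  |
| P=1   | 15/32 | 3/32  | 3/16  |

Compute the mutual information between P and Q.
Marginal P(P) (row sums):
  P(P=0) = 5/32 + 1/32 + 1/16 = 1/4
  P(P=1) = 15/32 + 3/32 + 3/16 = 3/4
Marginal P(Q) (column sums):
  P(Q=0) = 5/32 + 15/32 = 5/8
  P(Q=1) = 1/32 + 3/32 = 1/8
  P(Q=2) = 1/16 + 3/16 = 1/4

H(P) = -[(1/4)·log₂(1/4) + (3/4)·log₂(3/4)]
  = 0.5000 + 0.3113
  = 0.8113 bits
H(Q) = -[(5/8)·log₂(5/8) + (1/8)·log₂(1/8) + (1/4)·log₂(1/4)]
  = 0.4238 + 0.3750 + 0.5000
  = 1.2988 bits
H(P,Q) = -[(5/32)·log₂(5/32) + (1/32)·log₂(1/32) + (1/16)·log₂(1/16) + (15/32)·log₂(15/32) + (3/32)·log₂(3/32) + (3/16)·log₂(3/16)]
  = 0.4184 + 0.1563 + 0.2500 + 0.5124 + 0.3202 + 0.4528
  = 2.1101 bits

I(P;Q) = H(P) + H(Q) - H(P,Q)
  = 0.8113 + 1.2988 - 2.1101
  = 0.0000 bits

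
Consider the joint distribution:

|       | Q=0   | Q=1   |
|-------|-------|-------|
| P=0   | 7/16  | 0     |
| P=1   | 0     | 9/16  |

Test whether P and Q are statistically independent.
Marginal P(P) (row sums):
  P(P=0) = 7/16 + 0 = 7/16
  P(P=1) = 0 + 9/16 = 9/16
Marginal P(Q) (column sums):
  P(Q=0) = 7/16 + 0 = 7/16
  P(Q=1) = 0 + 9/16 = 9/16

P and Q are independent iff P(P=i,Q=j) = P(P=i)·P(Q=j) for every cell.
  P(P=0)·P(Q=0) = 7/16 × 7/16 = 49/256, but P(P=0,Q=0) = 7/16 ✗

No, P and Q are not independent. Quantitatively, I(P;Q) > 0:

H(P) = -[(7/16)·log₂(7/16) + (9/16)·log₂(9/16)]
  = 0.5218 + 0.4669
  = 0.9887 bits
H(Q) = -[(7/16)·log₂(7/16) + (9/16)·log₂(9/16)]
  = 0.5218 + 0.4669
  = 0.9887 bits
H(P,Q) = -[(7/16)·log₂(7/16) + (9/16)·log₂(9/16)]
  = 0.5218 + 0.4669
  = 0.9887 bits
I(P;Q) = H(P) + H(Q) - H(P,Q) = 0.9887 + 0.9887 - 0.9887 = 0.9887 bits > 0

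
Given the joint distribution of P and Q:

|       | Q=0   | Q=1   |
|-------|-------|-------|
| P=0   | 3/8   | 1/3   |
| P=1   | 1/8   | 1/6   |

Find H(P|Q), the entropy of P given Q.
Marginal P(Q) (column sums):
  P(Q=0) = 3/8 + 1/8 = 1/2
  P(Q=1) = 1/3 + 1/6 = 1/2

H(P|Q) = -Σ P(P,Q)·log₂ P(P|Q), where P(P|Q) = P(P,Q) / P(Q)
  (P=0,Q=0): P(P|Q) = (3/8)/(1/2) = 3/4;  -(3/8)·log₂(3/4) = 0.1556
  (P=0,Q=1): P(P|Q) = (1/3)/(1/2) = 2/3;  -(1/3)·log₂(2/3) = 0.1950
  (P=1,Q=0): P(P|Q) = (1/8)/(1/2) = 1/4;  -(1/8)·log₂(1/4) = 0.2500
  (P=1,Q=1): P(P|Q) = (1/6)/(1/2) = 1/3;  -(1/6)·log₂(1/3) = 0.2642
H(P|Q) = 0.1556 + 0.1950 + 0.2500 + 0.2642
  = 0.8648 bits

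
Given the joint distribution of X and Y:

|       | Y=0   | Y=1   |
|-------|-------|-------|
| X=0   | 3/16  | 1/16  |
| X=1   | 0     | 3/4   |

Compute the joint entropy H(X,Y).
H(X,Y) = -Σ P(X,Y) log₂ P(X,Y), summed over the non-zero cells:
H(X,Y) = -[(3/16)·log₂(3/16) + (1/16)·log₂(1/16) + (3/4)·log₂(3/4)]
  = 0.4528 + 0.2500 + 0.3113
  = 1.0141 bits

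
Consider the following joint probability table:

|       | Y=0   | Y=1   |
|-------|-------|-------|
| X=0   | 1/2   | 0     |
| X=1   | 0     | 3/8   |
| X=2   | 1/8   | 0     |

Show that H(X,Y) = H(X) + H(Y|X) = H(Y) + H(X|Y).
Marginal P(X) (row sums):
  P(X=0) = 1/2 + 0 = 1/2
  P(X=1) = 0 + 3/8 = 3/8
  P(X=2) = 1/8 + 0 = 1/8
Marginal P(Y) (column sums):
  P(Y=0) = 1/2 + 0 + 1/8 = 5/8
  P(Y=1) = 0 + 3/8 + 0 = 3/8

Decomposition 1: H(X) + H(Y|X)
H(X) = -[(1/2)·log₂(1/2) + (3/8)·log₂(3/8) + (1/8)·log₂(1/8)]
  = 0.5000 + 0.5306 + 0.3750
  = 1.4056 bits
H(Y|X) = -Σ P(X,Y)·log₂ P(Y|X), where P(Y|X) = P(X,Y) / P(X)
  (cells with P(X,Y) = 0 contribute 0)
  (X=0,Y=0): P(Y|X) = (1/2)/(1/2) = 1;  -(1/2)·log₂(1) = 0.0000
  (X=1,Y=1): P(Y|X) = (3/8)/(3/8) = 1;  -(3/8)·log₂(1) = 0.0000
  (X=2,Y=0): P(Y|X) = (1/8)/(1/8) = 1;  -(1/8)·log₂(1) = 0.0000
H(Y|X) = 0.0000 + 0.0000 + 0.0000
  = 0.0000 bits
H(X) + H(Y|X) = 1.4056 + 0.0000 = 1.4056 bits

Decomposition 2: H(Y) + H(X|Y)
H(Y) = -[(5/8)·log₂(5/8) + (3/8)·log₂(3/8)]
  = 0.4238 + 0.5306
  = 0.9544 bits
H(X|Y) = -Σ P(X,Y)·log₂ P(X|Y), where P(X|Y) = P(X,Y) / P(Y)
  (cells with P(X,Y) = 0 contribute 0)
  (X=0,Y=0): P(X|Y) = (1/2)/(5/8) = 4/5;  -(1/2)·log₂(4/5) = 0.1610
  (X=1,Y=1): P(X|Y) = (3/8)/(3/8) = 1;  -(3/8)·log₂(1) = 0.0000
  (X=2,Y=0): P(X|Y) = (1/8)/(5/8) = 1/5;  -(1/8)·log₂(1/5) = 0.2902
H(X|Y) = 0.1610 + 0.0000 + 0.2902
  = 0.4512 bits
H(Y) + H(X|Y) = 0.9544 + 0.4512 = 1.4056 bits

Direct computation of the joint entropy:
H(X,Y) = -[(1/2)·log₂(1/2) + (3/8)·log₂(3/8) + (1/8)·log₂(1/8)]
  = 0.5000 + 0.5306 + 0.3750
  = 1.4056 bits

All three agree: H(X,Y) = 1.4056 bits ✓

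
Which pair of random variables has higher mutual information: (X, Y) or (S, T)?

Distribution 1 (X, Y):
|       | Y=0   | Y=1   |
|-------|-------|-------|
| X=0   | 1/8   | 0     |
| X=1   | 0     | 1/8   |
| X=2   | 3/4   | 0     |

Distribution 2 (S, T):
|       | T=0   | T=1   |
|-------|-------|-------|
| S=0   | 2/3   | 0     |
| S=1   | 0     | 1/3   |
Distribution 1 (X, Y):
Marginal P(X) (row sums):
  P(X=0) = 1/8 + 0 = 1/8
  P(X=1) = 0 + 1/8 = 1/8
  P(X=2) = 3/4 + 0 = 3/4
Marginal P(Y) (column sums):
  P(Y=0) = 1/8 + 0 + 3/4 = 7/8
  P(Y=1) = 0 + 1/8 + 0 = 1/8

H(X) = -[(1/8)·log₂(1/8) + (1/8)·log₂(1/8) + (3/4)·log₂(3/4)]
  = 0.3750 + 0.3750 + 0.3113
  = 1.0613 bits
H(Y) = -[(7/8)·log₂(7/8) + (1/8)·log₂(1/8)]
  = 0.1686 + 0.3750
  = 0.5436 bits
H(X,Y) = -[(1/8)·log₂(1/8) + (1/8)·log₂(1/8) + (3/4)·log₂(3/4)]
  = 0.3750 + 0.3750 + 0.3113
  = 1.0613 bits

I(X;Y) = H(X) + H(Y) - H(X,Y)
  = 1.0613 + 0.5436 - 1.0613
  = 0.5436 bits

Distribution 2 (S, T):
Marginal P(S) (row sums):
  P(S=0) = 2/3 + 0 = 2/3
  P(S=1) = 0 + 1/3 = 1/3
Marginal P(T) (column sums):
  P(T=0) = 2/3 + 0 = 2/3
  P(T=1) = 0 + 1/3 = 1/3

H(S) = -[(2/3)·log₂(2/3) + (1/3)·log₂(1/3)]
  = 0.3900 + 0.5283
  = 0.9183 bits
H(T) = -[(2/3)·log₂(2/3) + (1/3)·log₂(1/3)]
  = 0.3900 + 0.5283
  = 0.9183 bits
H(S,T) = -[(2/3)·log₂(2/3) + (1/3)·log₂(1/3)]
  = 0.3900 + 0.5283
  = 0.9183 bits

I(S;T) = H(S) + H(T) - H(S,T)
  = 0.9183 + 0.9183 - 0.9183
  = 0.9183 bits

I(S;T) = 0.9183 bits > I(X;Y) = 0.5436 bits, so (S, T) has the higher mutual information (stronger dependence).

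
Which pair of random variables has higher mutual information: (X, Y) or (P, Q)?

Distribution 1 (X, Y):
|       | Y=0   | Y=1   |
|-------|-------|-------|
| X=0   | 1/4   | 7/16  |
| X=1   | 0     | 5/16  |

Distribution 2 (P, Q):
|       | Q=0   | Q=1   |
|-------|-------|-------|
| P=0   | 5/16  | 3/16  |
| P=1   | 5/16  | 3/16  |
Distribution 1 (X, Y):
Marginal P(X) (row sums):
  P(X=0) = 1/4 + 7/16 = 11/16
  P(X=1) = 0 + 5/16 = 5/16
Marginal P(Y) (column sums):
  P(Y=0) = 1/4 + 0 = 1/4
  P(Y=1) = 7/16 + 5/16 = 3/4

H(X) = -[(11/16)·log₂(11/16) + (5/16)·log₂(5/16)]
  = 0.3716 + 0.5244
  = 0.8960 bits
H(Y) = -[(1/4)·log₂(1/4) + (3/4)·log₂(3/4)]
  = 0.5000 + 0.3113
  = 0.8113 bits
H(X,Y) = -[(1/4)·log₂(1/4) + (7/16)·log₂(7/16) + (5/16)·log₂(5/16)]
  = 0.5000 + 0.5218 + 0.5244
  = 1.5462 bits

I(X;Y) = H(X) + H(Y) - H(X,Y)
  = 0.8960 + 0.8113 - 1.5462
  = 0.1611 bits

Distribution 2 (P, Q):
Marginal P(P) (row sums):
  P(P=0) = 5/16 + 3/16 = 1/2
  P(P=1) = 5/16 + 3/16 = 1/2
Marginal P(Q) (column sums):
  P(Q=0) = 5/16 + 5/16 = 5/8
  P(Q=1) = 3/16 + 3/16 = 3/8

H(P) = -[(1/2)·log₂(1/2) + (1/2)·log₂(1/2)]
  = 0.5000 + 0.5000
  = 1.0000 bits
H(Q) = -[(5/8)·log₂(5/8) + (3/8)·log₂(3/8)]
  = 0.4238 + 0.5306
  = 0.9544 bits
H(P,Q) = -[(5/16)·log₂(5/16) + (3/16)·log₂(3/16) + (5/16)·log₂(5/16) + (3/16)·log₂(3/16)]
  = 0.5244 + 0.4528 + 0.5244 + 0.4528
  = 1.9544 bits

I(P;Q) = H(P) + H(Q) - H(P,Q)
  = 1.0000 + 0.9544 - 1.9544
  = 0.0000 bits

I(X;Y) = 0.1611 bits > I(P;Q) = 0.0000 bits, so (X, Y) has the higher mutual information (stronger dependence).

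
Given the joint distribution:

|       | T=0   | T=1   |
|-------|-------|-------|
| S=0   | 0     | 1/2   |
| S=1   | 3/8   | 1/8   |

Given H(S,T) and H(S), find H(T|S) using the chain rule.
From the chain rule: H(S,T) = H(S) + H(T|S)
Therefore: H(T|S) = H(S,T) - H(S)

H(S,T) = -[(1/2)·log₂(1/2) + (3/8)·log₂(3/8) + (1/8)·log₂(1/8)]
  = 0.5000 + 0.5306 + 0.3750
  = 1.4056 bits
Marginal P(S) (row sums):
  P(S=0) = 0 + 1/2 = 1/2
  P(S=1) = 3/8 + 1/8 = 1/2
H(S) = -[(1/2)·log₂(1/2) + (1/2)·log₂(1/2)]
  = 0.5000 + 0.5000
  = 1.0000 bits

H(T|S) = 1.4056 - 1.0000 = 0.4056 bits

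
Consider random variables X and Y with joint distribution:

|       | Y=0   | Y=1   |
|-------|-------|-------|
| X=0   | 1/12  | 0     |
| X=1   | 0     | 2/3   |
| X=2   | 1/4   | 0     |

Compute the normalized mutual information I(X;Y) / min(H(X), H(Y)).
Marginal P(X) (row sums):
  P(X=0) = 1/12 + 0 = 1/12
  P(X=1) = 0 + 2/3 = 2/3
  P(X=2) = 1/4 + 0 = 1/4
Marginal P(Y) (column sums):
  P(Y=0) = 1/12 + 0 + 1/4 = 1/3
  P(Y=1) = 0 + 2/3 + 0 = 2/3

H(X) = -[(1/12)·log₂(1/12) + (2/3)·log₂(2/3) + (1/4)·log₂(1/4)]
  = 0.2987 + 0.3900 + 0.5000
  = 1.1887 bits
H(Y) = -[(1/3)·log₂(1/3) + (2/3)·log₂(2/3)]
  = 0.5283 + 0.3900
  = 0.9183 bits
H(X,Y) = -[(1/12)·log₂(1/12) + (2/3)·log₂(2/3) + (1/4)·log₂(1/4)]
  = 0.2987 + 0.3900 + 0.5000
  = 1.1887 bits

I(X;Y) = H(X) + H(Y) - H(X,Y)
  = 1.1887 + 0.9183 - 1.1887
  = 0.9183 bits

min(H(X), H(Y)) = min(1.1887, 0.9183) = 0.9183 bits
Normalized MI = 0.9183 / 0.9183 = 1.0000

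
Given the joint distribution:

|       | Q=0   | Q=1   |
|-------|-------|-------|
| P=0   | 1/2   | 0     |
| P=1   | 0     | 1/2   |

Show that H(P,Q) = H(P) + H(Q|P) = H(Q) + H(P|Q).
Marginal P(P) (row sums):
  P(P=0) = 1/2 + 0 = 1/2
  P(P=1) = 0 + 1/2 = 1/2
Marginal P(Q) (column sums):
  P(Q=0) = 1/2 + 0 = 1/2
  P(Q=1) = 0 + 1/2 = 1/2

Decomposition 1: H(P) + H(Q|P)
H(P) = -[(1/2)·log₂(1/2) + (1/2)·log₂(1/2)]
  = 0.5000 + 0.5000
  = 1.0000 bits
H(Q|P) = -Σ P(P,Q)·log₂ P(Q|P), where P(Q|P) = P(P,Q) / P(P)
  (cells with P(P,Q) = 0 contribute 0)
  (P=0,Q=0): P(Q|P) = (1/2)/(1/2) = 1;  -(1/2)·log₂(1) = 0.0000
  (P=1,Q=1): P(Q|P) = (1/2)/(1/2) = 1;  -(1/2)·log₂(1) = 0.0000
H(Q|P) = 0.0000 + 0.0000
  = 0.0000 bits
H(P) + H(Q|P) = 1.0000 + 0.0000 = 1.0000 bits

Decomposition 2: H(Q) + H(P|Q)
H(Q) = -[(1/2)·log₂(1/2) + (1/2)·log₂(1/2)]
  = 0.5000 + 0.5000
  = 1.0000 bits
H(P|Q) = -Σ P(P,Q)·log₂ P(P|Q), where P(P|Q) = P(P,Q) / P(Q)
  (cells with P(P,Q) = 0 contribute 0)
  (P=0,Q=0): P(P|Q) = (1/2)/(1/2) = 1;  -(1/2)·log₂(1) = 0.0000
  (P=1,Q=1): P(P|Q) = (1/2)/(1/2) = 1;  -(1/2)·log₂(1) = 0.0000
H(P|Q) = 0.0000 + 0.0000
  = 0.0000 bits
H(Q) + H(P|Q) = 1.0000 + 0.0000 = 1.0000 bits

Direct computation of the joint entropy:
H(P,Q) = -[(1/2)·log₂(1/2) + (1/2)·log₂(1/2)]
  = 0.5000 + 0.5000
  = 1.0000 bits

All three agree: H(P,Q) = 1.0000 bits ✓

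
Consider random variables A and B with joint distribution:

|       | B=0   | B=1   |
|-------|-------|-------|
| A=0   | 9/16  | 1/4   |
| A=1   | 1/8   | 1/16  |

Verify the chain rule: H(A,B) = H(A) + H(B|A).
Left side:
H(A,B) = -[(9/16)·log₂(9/16) + (1/4)·log₂(1/4) + (1/8)·log₂(1/8) + (1/16)·log₂(1/16)]
  = 0.4669 + 0.5000 + 0.3750 + 0.2500
  = 1.5919 bits

Right side:
Marginal P(A) (row sums):
  P(A=0) = 9/16 + 1/4 = 13/16
  P(A=1) = 1/8 + 1/16 = 3/16
H(A) = -[(13/16)·log₂(13/16) + (3/16)·log₂(3/16)]
  = 0.2434 + 0.4528
  = 0.6962 bits
H(B|A) = -Σ P(A,B)·log₂ P(B|A), where P(B|A) = P(A,B) / P(A)
  (A=0,B=0): P(B|A) = (9/16)/(13/16) = 9/13;  -(9/16)·log₂(9/13) = 0.2984
  (A=0,B=1): P(B|A) = (1/4)/(13/16) = 4/13;  -(1/4)·log₂(4/13) = 0.4251
  (A=1,B=0): P(B|A) = (1/8)/(3/16) = 2/3;  -(1/8)·log₂(2/3) = 0.0731
  (A=1,B=1): P(B|A) = (1/16)/(3/16) = 1/3;  -(1/16)·log₂(1/3) = 0.0991
H(B|A) = 0.2984 + 0.4251 + 0.0731 + 0.0991
  = 0.8957 bits
H(A) + H(B|A) = 0.6962 + 0.8957 = 1.5919 bits

Both sides equal 1.5919 bits, so the chain rule holds ✓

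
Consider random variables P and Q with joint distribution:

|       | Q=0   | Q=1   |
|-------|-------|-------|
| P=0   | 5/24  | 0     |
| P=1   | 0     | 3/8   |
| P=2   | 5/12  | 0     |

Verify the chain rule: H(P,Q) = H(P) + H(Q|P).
Left side:
H(P,Q) = -[(5/24)·log₂(5/24) + (3/8)·log₂(3/8) + (5/12)·log₂(5/12)]
  = 0.4715 + 0.5306 + 0.5263
  = 1.5284 bits

Right side:
Marginal P(P) (row sums):
  P(P=0) = 5/24 + 0 = 5/24
  P(P=1) = 0 + 3/8 = 3/8
  P(P=2) = 5/12 + 0 = 5/12
H(P) = -[(5/24)·log₂(5/24) + (3/8)·log₂(3/8) + (5/12)·log₂(5/12)]
  = 0.4715 + 0.5306 + 0.5263
  = 1.5284 bits
H(Q|P) = -Σ P(P,Q)·log₂ P(Q|P), where P(Q|P) = P(P,Q) / P(P)
  (cells with P(P,Q) = 0 contribute 0)
  (P=0,Q=0): P(Q|P) = (5/24)/(5/24) = 1;  -(5/24)·log₂(1) = 0.0000
  (P=1,Q=1): P(Q|P) = (3/8)/(3/8) = 1;  -(3/8)·log₂(1) = 0.0000
  (P=2,Q=0): P(Q|P) = (5/12)/(5/12) = 1;  -(5/12)·log₂(1) = 0.0000
H(Q|P) = 0.0000 + 0.0000 + 0.0000
  = 0.0000 bits
H(P) + H(Q|P) = 1.5284 + 0.0000 = 1.5284 bits

Both sides equal 1.5284 bits, so the chain rule holds ✓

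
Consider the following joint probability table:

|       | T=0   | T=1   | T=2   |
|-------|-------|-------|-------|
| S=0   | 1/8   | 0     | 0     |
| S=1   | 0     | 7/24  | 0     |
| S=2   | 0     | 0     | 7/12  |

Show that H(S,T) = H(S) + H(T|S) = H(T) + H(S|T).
Marginal P(S) (row sums):
  P(S=0) = 1/8 + 0 + 0 = 1/8
  P(S=1) = 0 + 7/24 + 0 = 7/24
  P(S=2) = 0 + 0 + 7/12 = 7/12
Marginal P(T) (column sums):
  P(T=0) = 1/8 + 0 + 0 = 1/8
  P(T=1) = 0 + 7/24 + 0 = 7/24
  P(T=2) = 0 + 0 + 7/12 = 7/12

Decomposition 1: H(S) + H(T|S)
H(S) = -[(1/8)·log₂(1/8) + (7/24)·log₂(7/24) + (7/12)·log₂(7/12)]
  = 0.3750 + 0.5185 + 0.4536
  = 1.3471 bits
H(T|S) = -Σ P(S,T)·log₂ P(T|S), where P(T|S) = P(S,T) / P(S)
  (cells with P(S,T) = 0 contribute 0)
  (S=0,T=0): P(T|S) = (1/8)/(1/8) = 1;  -(1/8)·log₂(1) = 0.0000
  (S=1,T=1): P(T|S) = (7/24)/(7/24) = 1;  -(7/24)·log₂(1) = 0.0000
  (S=2,T=2): P(T|S) = (7/12)/(7/12) = 1;  -(7/12)·log₂(1) = 0.0000
H(T|S) = 0.0000 + 0.0000 + 0.0000
  = 0.0000 bits
H(S) + H(T|S) = 1.3471 + 0.0000 = 1.3471 bits

Decomposition 2: H(T) + H(S|T)
H(T) = -[(1/8)·log₂(1/8) + (7/24)·log₂(7/24) + (7/12)·log₂(7/12)]
  = 0.3750 + 0.5185 + 0.4536
  = 1.3471 bits
H(S|T) = -Σ P(S,T)·log₂ P(S|T), where P(S|T) = P(S,T) / P(T)
  (cells with P(S,T) = 0 contribute 0)
  (S=0,T=0): P(S|T) = (1/8)/(1/8) = 1;  -(1/8)·log₂(1) = 0.0000
  (S=1,T=1): P(S|T) = (7/24)/(7/24) = 1;  -(7/24)·log₂(1) = 0.0000
  (S=2,T=2): P(S|T) = (7/12)/(7/12) = 1;  -(7/12)·log₂(1) = 0.0000
H(S|T) = 0.0000 + 0.0000 + 0.0000
  = 0.0000 bits
H(T) + H(S|T) = 1.3471 + 0.0000 = 1.3471 bits

Direct computation of the joint entropy:
H(S,T) = -[(1/8)·log₂(1/8) + (7/24)·log₂(7/24) + (7/12)·log₂(7/12)]
  = 0.3750 + 0.5185 + 0.4536
  = 1.3471 bits

All three agree: H(S,T) = 1.3471 bits ✓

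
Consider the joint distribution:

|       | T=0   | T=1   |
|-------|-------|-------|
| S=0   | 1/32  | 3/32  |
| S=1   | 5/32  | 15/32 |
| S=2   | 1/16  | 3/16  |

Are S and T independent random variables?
Marginal P(S) (row sums):
  P(S=0) = 1/32 + 3/32 = 1/8
  P(S=1) = 5/32 + 15/32 = 5/8
  P(S=2) = 1/16 + 3/16 = 1/4
Marginal P(T) (column sums):
  P(T=0) = 1/32 + 5/32 + 1/16 = 1/4
  P(T=1) = 3/32 + 15/32 + 3/16 = 3/4

S and T are independent iff P(S=i,T=j) = P(S=i)·P(T=j) for every cell.
  P(S=0)·P(T=0) = 1/8 × 1/4 = 1/32 = P(S=0,T=0) ✓
  P(S=0)·P(T=1) = 1/8 × 3/4 = 3/32 = P(S=0,T=1) ✓
  P(S=1)·P(T=0) = 5/8 × 1/4 = 5/32 = P(S=1,T=0) ✓
  P(S=1)·P(T=1) = 5/8 × 3/4 = 15/32 = P(S=1,T=1) ✓
  P(S=2)·P(T=0) = 1/4 × 1/4 = 1/16 = P(S=2,T=0) ✓
  P(S=2)·P(T=1) = 1/4 × 3/4 = 3/16 = P(S=2,T=1) ✓

Yes, S and T are independent: every cell factors, so I(S;T) = 0 bits.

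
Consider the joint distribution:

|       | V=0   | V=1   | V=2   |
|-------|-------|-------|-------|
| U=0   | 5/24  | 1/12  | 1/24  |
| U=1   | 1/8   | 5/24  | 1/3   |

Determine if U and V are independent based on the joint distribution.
Marginal P(U) (row sums):
  P(U=0) = 5/24 + 1/12 + 1/24 = 1/3
  P(U=1) = 1/8 + 5/24 + 1/3 = 2/3
Marginal P(V) (column sums):
  P(V=0) = 5/24 + 1/8 = 1/3
  P(V=1) = 1/12 + 5/24 = 7/24
  P(V=2) = 1/24 + 1/3 = 3/8

U and V are independent iff P(U=i,V=j) = P(U=i)·P(V=j) for every cell.
  P(U=0)·P(V=0) = 1/3 × 1/3 = 1/9, but P(U=0,V=0) = 5/24 ✗

No, U and V are not independent. Quantitatively, I(U;V) > 0:

H(U) = -[(1/3)·log₂(1/3) + (2/3)·log₂(2/3)]
  = 0.5283 + 0.3900
  = 0.9183 bits
H(V) = -[(1/3)·log₂(1/3) + (7/24)·log₂(7/24) + (3/8)·log₂(3/8)]
  = 0.5283 + 0.5185 + 0.5306
  = 1.5774 bits
H(U,V) = -[(5/24)·log₂(5/24) + (1/12)·log₂(1/12) + (1/24)·log₂(1/24) + (1/8)·log₂(1/8) + (5/24)·log₂(5/24) + (1/3)·log₂(1/3)]
  = 0.4715 + 0.2987 + 0.1910 + 0.3750 + 0.4715 + 0.5283
  = 2.3360 bits
I(U;V) = H(U) + H(V) - H(U,V) = 0.9183 + 1.5774 - 2.3360 = 0.1597 bits > 0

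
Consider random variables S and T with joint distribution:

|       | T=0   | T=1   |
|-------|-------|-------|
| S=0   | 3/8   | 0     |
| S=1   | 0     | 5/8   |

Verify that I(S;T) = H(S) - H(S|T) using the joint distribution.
Left side, from I(S;T) = H(S) + H(T) - H(S,T):
Marginal P(S) (row sums):
  P(S=0) = 3/8 + 0 = 3/8
  P(S=1) = 0 + 5/8 = 5/8
Marginal P(T) (column sums):
  P(T=0) = 3/8 + 0 = 3/8
  P(T=1) = 0 + 5/8 = 5/8

H(S) = -[(3/8)·log₂(3/8) + (5/8)·log₂(5/8)]
  = 0.5306 + 0.4238
  = 0.9544 bits
H(T) = -[(3/8)·log₂(3/8) + (5/8)·log₂(5/8)]
  = 0.5306 + 0.4238
  = 0.9544 bits
H(S,T) = -[(3/8)·log₂(3/8) + (5/8)·log₂(5/8)]
  = 0.5306 + 0.4238
  = 0.9544 bits

I(S;T) = H(S) + H(T) - H(S,T)
  = 0.9544 + 0.9544 - 0.9544
  = 0.9544 bits

Right side, with H(S|T) computed directly from the conditional probabilities:
H(S|T) = -Σ P(S,T)·log₂ P(S|T), where P(S|T) = P(S,T) / P(T)
  (cells with P(S,T) = 0 contribute 0)
  (S=0,T=0): P(S|T) = (3/8)/(3/8) = 1;  -(3/8)·log₂(1) = 0.0000
  (S=1,T=1): P(S|T) = (5/8)/(5/8) = 1;  -(5/8)·log₂(1) = 0.0000
H(S|T) = 0.0000 + 0.0000
  = 0.0000 bits
H(S) - H(S|T) = 0.9544 - 0.0000 = 0.9544 bits

Both sides equal 0.9544 bits, so I(S;T) = H(S) - H(S|T) ✓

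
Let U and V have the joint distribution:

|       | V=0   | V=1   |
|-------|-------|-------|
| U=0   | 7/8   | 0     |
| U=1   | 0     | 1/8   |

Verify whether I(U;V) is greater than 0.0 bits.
Marginal P(U) (row sums):
  P(U=0) = 7/8 + 0 = 7/8
  P(U=1) = 0 + 1/8 = 1/8
Marginal P(V) (column sums):
  P(V=0) = 7/8 + 0 = 7/8
  P(V=1) = 0 + 1/8 = 1/8

H(U) = -[(7/8)·log₂(7/8) + (1/8)·log₂(1/8)]
  = 0.1686 + 0.3750
  = 0.5436 bits
H(V) = -[(7/8)·log₂(7/8) + (1/8)·log₂(1/8)]
  = 0.1686 + 0.3750
  = 0.5436 bits
H(U,V) = -[(7/8)·log₂(7/8) + (1/8)·log₂(1/8)]
  = 0.1686 + 0.3750
  = 0.5436 bits

I(U;V) = H(U) + H(V) - H(U,V)
  = 0.5436 + 0.5436 - 0.5436
  = 0.5436 bits

Yes. I(U;V) = 0.5436 bits, which is > 0.0 bits.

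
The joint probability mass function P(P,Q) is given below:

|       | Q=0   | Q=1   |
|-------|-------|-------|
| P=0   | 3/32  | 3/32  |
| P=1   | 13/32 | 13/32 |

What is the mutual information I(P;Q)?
Marginal P(P) (row sums):
  P(P=0) = 3/32 + 3/32 = 3/16
  P(P=1) = 13/32 + 13/32 = 13/16
Marginal P(Q) (column sums):
  P(Q=0) = 3/32 + 13/32 = 1/2
  P(Q=1) = 3/32 + 13/32 = 1/2

H(P) = -[(3/16)·log₂(3/16) + (13/16)·log₂(13/16)]
  = 0.4528 + 0.2434
  = 0.6962 bits
H(Q) = -[(1/2)·log₂(1/2) + (1/2)·log₂(1/2)]
  = 0.5000 + 0.5000
  = 1.0000 bits
H(P,Q) = -[(3/32)·log₂(3/32) + (3/32)·log₂(3/32) + (13/32)·log₂(13/32) + (13/32)·log₂(13/32)]
  = 0.3202 + 0.3202 + 0.5279 + 0.5279
  = 1.6962 bits

I(P;Q) = H(P) + H(Q) - H(P,Q)
  = 0.6962 + 1.0000 - 1.6962
  = 0.0000 bits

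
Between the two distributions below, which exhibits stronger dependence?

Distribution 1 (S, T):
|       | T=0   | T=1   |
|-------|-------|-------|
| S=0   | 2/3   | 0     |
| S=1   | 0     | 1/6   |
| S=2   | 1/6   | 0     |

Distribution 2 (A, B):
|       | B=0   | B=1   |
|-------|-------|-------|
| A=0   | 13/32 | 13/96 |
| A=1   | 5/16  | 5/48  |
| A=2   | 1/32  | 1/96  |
Distribution 1 (S, T):
Marginal P(S) (row sums):
  P(S=0) = 2/3 + 0 = 2/3
  P(S=1) = 0 + 1/6 = 1/6
  P(S=2) = 1/6 + 0 = 1/6
Marginal P(T) (column sums):
  P(T=0) = 2/3 + 0 + 1/6 = 5/6
  P(T=1) = 0 + 1/6 + 0 = 1/6

H(S) = -[(2/3)·log₂(2/3) + (1/6)·log₂(1/6) + (1/6)·log₂(1/6)]
  = 0.3900 + 0.4308 + 0.4308
  = 1.2516 bits
H(T) = -[(5/6)·log₂(5/6) + (1/6)·log₂(1/6)]
  = 0.2192 + 0.4308
  = 0.6500 bits
H(S,T) = -[(2/3)·log₂(2/3) + (1/6)·log₂(1/6) + (1/6)·log₂(1/6)]
  = 0.3900 + 0.4308 + 0.4308
  = 1.2516 bits

I(S;T) = H(S) + H(T) - H(S,T)
  = 1.2516 + 0.6500 - 1.2516
  = 0.6500 bits

Distribution 2 (A, B):
Marginal P(A) (row sums):
  P(A=0) = 13/32 + 13/96 = 13/24
  P(A=1) = 5/16 + 5/48 = 5/12
  P(A=2) = 1/32 + 1/96 = 1/24
Marginal P(B) (column sums):
  P(B=0) = 13/32 + 5/16 + 1/32 = 3/4
  P(B=1) = 13/96 + 5/48 + 1/96 = 1/4

H(A) = -[(13/24)·log₂(13/24) + (5/12)·log₂(5/12) + (1/24)·log₂(1/24)]
  = 0.4791 + 0.5263 + 0.1910
  = 1.1964 bits
H(B) = -[(3/4)·log₂(3/4) + (1/4)·log₂(1/4)]
  = 0.3113 + 0.5000
  = 0.8113 bits
H(A,B) = -[(13/32)·log₂(13/32) + (13/96)·log₂(13/96) + (5/16)·log₂(5/16) + (5/48)·log₂(5/48) + (1/32)·log₂(1/32) + (1/96)·log₂(1/96)]
  = 0.5279 + 0.3906 + 0.5244 + 0.3399 + 0.1563 + 0.0686
  = 2.0077 bits

I(A;B) = H(A) + H(B) - H(A,B)
  = 1.1964 + 0.8113 - 2.0077
  = 0.0000 bits

I(S;T) = 0.6500 bits > I(A;B) = 0.0000 bits, so (S, T) has the higher mutual information (stronger dependence).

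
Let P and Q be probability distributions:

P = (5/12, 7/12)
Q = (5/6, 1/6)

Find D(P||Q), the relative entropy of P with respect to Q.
D(P||Q) = Σ P(i) log₂(P(i)/Q(i))
  i=0: (5/12) × log₂((5/12)/(5/6)) = (5/12) × log₂(1/2) = -0.4167
  i=1: (7/12) × log₂((7/12)/(1/6)) = (7/12) × log₂(7/2) = 1.0543
D(P||Q) = -0.4167 + 1.0543
  = 0.6376 bits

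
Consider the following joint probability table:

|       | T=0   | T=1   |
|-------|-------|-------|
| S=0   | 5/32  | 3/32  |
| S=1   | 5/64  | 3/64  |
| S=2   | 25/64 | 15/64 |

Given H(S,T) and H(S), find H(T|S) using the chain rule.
From the chain rule: H(S,T) = H(S) + H(T|S)
Therefore: H(T|S) = H(S,T) - H(S)

H(S,T) = -[(5/32)·log₂(5/32) + (3/32)·log₂(3/32) + (5/64)·log₂(5/64) + (3/64)·log₂(3/64) + (25/64)·log₂(25/64) + (15/64)·log₂(15/64)]
  = 0.4184 + 0.3202 + 0.2873 + 0.2070 + 0.5297 + 0.4906
  = 2.2532 bits
Marginal P(S) (row sums):
  P(S=0) = 5/32 + 3/32 = 1/4
  P(S=1) = 5/64 + 3/64 = 1/8
  P(S=2) = 25/64 + 15/64 = 5/8
H(S) = -[(1/4)·log₂(1/4) + (1/8)·log₂(1/8) + (5/8)·log₂(5/8)]
  = 0.5000 + 0.3750 + 0.4238
  = 1.2988 bits

H(T|S) = 2.2532 - 1.2988 = 0.9544 bits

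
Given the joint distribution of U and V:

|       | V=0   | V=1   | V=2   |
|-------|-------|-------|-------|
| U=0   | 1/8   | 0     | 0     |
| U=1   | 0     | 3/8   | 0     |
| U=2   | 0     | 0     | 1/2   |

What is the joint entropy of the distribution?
H(U,V) = -Σ P(U,V) log₂ P(U,V), summed over the non-zero cells:
H(U,V) = -[(1/8)·log₂(1/8) + (3/8)·log₂(3/8) + (1/2)·log₂(1/2)]
  = 0.3750 + 0.5306 + 0.5000
  = 1.4056 bits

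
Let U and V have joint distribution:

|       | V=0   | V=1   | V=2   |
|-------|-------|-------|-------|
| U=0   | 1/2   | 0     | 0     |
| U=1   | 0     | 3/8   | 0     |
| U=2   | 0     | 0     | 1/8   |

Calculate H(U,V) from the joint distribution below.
H(U,V) = -Σ P(U,V) log₂ P(U,V), summed over the non-zero cells:
H(U,V) = -[(1/2)·log₂(1/2) + (3/8)·log₂(3/8) + (1/8)·log₂(1/8)]
  = 0.5000 + 0.5306 + 0.3750
  = 1.4056 bits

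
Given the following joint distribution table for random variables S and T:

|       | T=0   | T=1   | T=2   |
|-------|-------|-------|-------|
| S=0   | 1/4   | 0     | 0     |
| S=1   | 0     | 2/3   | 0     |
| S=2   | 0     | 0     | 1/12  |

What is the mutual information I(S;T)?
Marginal P(S) (row sums):
  P(S=0) = 1/4 + 0 + 0 = 1/4
  P(S=1) = 0 + 2/3 + 0 = 2/3
  P(S=2) = 0 + 0 + 1/12 = 1/12
Marginal P(T) (column sums):
  P(T=0) = 1/4 + 0 + 0 = 1/4
  P(T=1) = 0 + 2/3 + 0 = 2/3
  P(T=2) = 0 + 0 + 1/12 = 1/12

H(S) = -[(1/4)·log₂(1/4) + (2/3)·log₂(2/3) + (1/12)·log₂(1/12)]
  = 0.5000 + 0.3900 + 0.2987
  = 1.1887 bits
H(T) = -[(1/4)·log₂(1/4) + (2/3)·log₂(2/3) + (1/12)·log₂(1/12)]
  = 0.5000 + 0.3900 + 0.2987
  = 1.1887 bits
H(S,T) = -[(1/4)·log₂(1/4) + (2/3)·log₂(2/3) + (1/12)·log₂(1/12)]
  = 0.5000 + 0.3900 + 0.2987
  = 1.1887 bits

I(S;T) = H(S) + H(T) - H(S,T)
  = 1.1887 + 1.1887 - 1.1887
  = 1.1887 bits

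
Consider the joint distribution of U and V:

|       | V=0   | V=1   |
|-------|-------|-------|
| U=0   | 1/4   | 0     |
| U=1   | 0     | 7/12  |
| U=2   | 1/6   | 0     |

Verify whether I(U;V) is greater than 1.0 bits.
Marginal P(U) (row sums):
  P(U=0) = 1/4 + 0 = 1/4
  P(U=1) = 0 + 7/12 = 7/12
  P(U=2) = 1/6 + 0 = 1/6
Marginal P(V) (column sums):
  P(V=0) = 1/4 + 0 + 1/6 = 5/12
  P(V=1) = 0 + 7/12 + 0 = 7/12

H(U) = -[(1/4)·log₂(1/4) + (7/12)·log₂(7/12) + (1/6)·log₂(1/6)]
  = 0.5000 + 0.4536 + 0.4308
  = 1.3844 bits
H(V) = -[(5/12)·log₂(5/12) + (7/12)·log₂(7/12)]
  = 0.5263 + 0.4536
  = 0.9799 bits
H(U,V) = -[(1/4)·log₂(1/4) + (7/12)·log₂(7/12) + (1/6)·log₂(1/6)]
  = 0.5000 + 0.4536 + 0.4308
  = 1.3844 bits

I(U;V) = H(U) + H(V) - H(U,V)
  = 1.3844 + 0.9799 - 1.3844
  = 0.9799 bits

No. I(U;V) = 0.9799 bits, which is ≤ 1.0 bits.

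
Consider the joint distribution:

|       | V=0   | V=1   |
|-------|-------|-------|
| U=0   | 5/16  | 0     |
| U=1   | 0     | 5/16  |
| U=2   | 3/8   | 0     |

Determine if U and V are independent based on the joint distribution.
Marginal P(U) (row sums):
  P(U=0) = 5/16 + 0 = 5/16
  P(U=1) = 0 + 5/16 = 5/16
  P(U=2) = 3/8 + 0 = 3/8
Marginal P(V) (column sums):
  P(V=0) = 5/16 + 0 + 3/8 = 11/16
  P(V=1) = 0 + 5/16 + 0 = 5/16

U and V are independent iff P(U=i,V=j) = P(U=i)·P(V=j) for every cell.
  P(U=0)·P(V=0) = 5/16 × 11/16 = 55/256, but P(U=0,V=0) = 5/16 ✗

No, U and V are not independent. Quantitatively, I(U;V) > 0:

H(U) = -[(5/16)·log₂(5/16) + (5/16)·log₂(5/16) + (3/8)·log₂(3/8)]
  = 0.5244 + 0.5244 + 0.5306
  = 1.5794 bits
H(V) = -[(11/16)·log₂(11/16) + (5/16)·log₂(5/16)]
  = 0.3716 + 0.5244
  = 0.8960 bits
H(U,V) = -[(5/16)·log₂(5/16) + (5/16)·log₂(5/16) + (3/8)·log₂(3/8)]
  = 0.5244 + 0.5244 + 0.5306
  = 1.5794 bits
I(U;V) = H(U) + H(V) - H(U,V) = 1.5794 + 0.8960 - 1.5794 = 0.8960 bits > 0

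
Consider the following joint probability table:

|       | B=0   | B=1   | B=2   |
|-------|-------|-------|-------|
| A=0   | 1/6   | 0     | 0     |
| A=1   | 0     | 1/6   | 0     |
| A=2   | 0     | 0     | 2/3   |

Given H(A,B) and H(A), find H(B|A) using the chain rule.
From the chain rule: H(A,B) = H(A) + H(B|A)
Therefore: H(B|A) = H(A,B) - H(A)

H(A,B) = -[(1/6)·log₂(1/6) + (1/6)·log₂(1/6) + (2/3)·log₂(2/3)]
  = 0.4308 + 0.4308 + 0.3900
  = 1.2516 bits
Marginal P(A) (row sums):
  P(A=0) = 1/6 + 0 + 0 = 1/6
  P(A=1) = 0 + 1/6 + 0 = 1/6
  P(A=2) = 0 + 0 + 2/3 = 2/3
H(A) = -[(1/6)·log₂(1/6) + (1/6)·log₂(1/6) + (2/3)·log₂(2/3)]
  = 0.4308 + 0.4308 + 0.3900
  = 1.2516 bits

H(B|A) = 1.2516 - 1.2516 = 0.0000 bits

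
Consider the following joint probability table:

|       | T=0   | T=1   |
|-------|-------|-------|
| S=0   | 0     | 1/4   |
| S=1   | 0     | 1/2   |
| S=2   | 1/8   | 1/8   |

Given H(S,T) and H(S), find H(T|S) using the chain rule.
From the chain rule: H(S,T) = H(S) + H(T|S)
Therefore: H(T|S) = H(S,T) - H(S)

H(S,T) = -[(1/4)·log₂(1/4) + (1/2)·log₂(1/2) + (1/8)·log₂(1/8) + (1/8)·log₂(1/8)]
  = 0.5000 + 0.5000 + 0.3750 + 0.3750
  = 1.7500 bits
Marginal P(S) (row sums):
  P(S=0) = 0 + 1/4 = 1/4
  P(S=1) = 0 + 1/2 = 1/2
  P(S=2) = 1/8 + 1/8 = 1/4
H(S) = -[(1/4)·log₂(1/4) + (1/2)·log₂(1/2) + (1/4)·log₂(1/4)]
  = 0.5000 + 0.5000 + 0.5000
  = 1.5000 bits

H(T|S) = 1.7500 - 1.5000 = 0.2500 bits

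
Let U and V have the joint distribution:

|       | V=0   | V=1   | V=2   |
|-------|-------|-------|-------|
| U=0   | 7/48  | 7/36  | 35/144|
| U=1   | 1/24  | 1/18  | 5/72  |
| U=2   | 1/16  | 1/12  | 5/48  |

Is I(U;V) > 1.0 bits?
Marginal P(U) (row sums):
  P(U=0) = 7/48 + 7/36 + 35/144 = 7/12
  P(U=1) = 1/24 + 1/18 + 5/72 = 1/6
  P(U=2) = 1/16 + 1/12 + 5/48 = 1/4
Marginal P(V) (column sums):
  P(V=0) = 7/48 + 1/24 + 1/16 = 1/4
  P(V=1) = 7/36 + 1/18 + 1/12 = 1/3
  P(V=2) = 35/144 + 5/72 + 5/48 = 5/12

H(U) = -[(7/12)·log₂(7/12) + (1/6)·log₂(1/6) + (1/4)·log₂(1/4)]
  = 0.4536 + 0.4308 + 0.5000
  = 1.3844 bits
H(V) = -[(1/4)·log₂(1/4) + (1/3)·log₂(1/3) + (5/12)·log₂(5/12)]
  = 0.5000 + 0.5283 + 0.5263
  = 1.5546 bits
H(U,V) = -[(7/48)·log₂(7/48) + (7/36)·log₂(7/36) + (35/144)·log₂(35/144) + (1/24)·log₂(1/24) + (1/18)·log₂(1/18) + (5/72)·log₂(5/72) + (1/16)·log₂(1/16) + (1/12)·log₂(1/12) + (5/48)·log₂(5/48)]
  = 0.4051 + 0.4594 + 0.4960 + 0.1910 + 0.2317 + 0.2672 + 0.2500 + 0.2987 + 0.3399
  = 2.9390 bits

I(U;V) = H(U) + H(V) - H(U,V)
  = 1.3844 + 1.5546 - 2.9390
  = 0.0000 bits

No. I(U;V) = 0.0000 bits, which is ≤ 1.0 bits.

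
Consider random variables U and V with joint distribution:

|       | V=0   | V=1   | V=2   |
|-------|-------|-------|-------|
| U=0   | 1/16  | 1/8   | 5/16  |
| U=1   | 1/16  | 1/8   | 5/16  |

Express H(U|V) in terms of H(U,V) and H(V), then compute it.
H(U|V) = H(U,V) - H(V)

Marginal P(V) (column sums):
  P(V=0) = 1/16 + 1/16 = 1/8
  P(V=1) = 1/8 + 1/8 = 1/4
  P(V=2) = 5/16 + 5/16 = 5/8

H(U,V) = -[(1/16)·log₂(1/16) + (1/8)·log₂(1/8) + (5/16)·log₂(5/16) + (1/16)·log₂(1/16) + (1/8)·log₂(1/8) + (5/16)·log₂(5/16)]
  = 0.2500 + 0.3750 + 0.5244 + 0.2500 + 0.3750 + 0.5244
  = 2.2988 bits
H(V) = -[(1/8)·log₂(1/8) + (1/4)·log₂(1/4) + (5/8)·log₂(5/8)]
  = 0.3750 + 0.5000 + 0.4238
  = 1.2988 bits

H(U|V) = 2.2988 - 1.2988 = 1.0000 bits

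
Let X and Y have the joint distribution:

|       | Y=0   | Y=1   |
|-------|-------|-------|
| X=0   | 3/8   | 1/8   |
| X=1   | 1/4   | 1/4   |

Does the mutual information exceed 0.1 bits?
Marginal P(X) (row sums):
  P(X=0) = 3/8 + 1/8 = 1/2
  P(X=1) = 1/4 + 1/4 = 1/2
Marginal P(Y) (column sums):
  P(Y=0) = 3/8 + 1/4 = 5/8
  P(Y=1) = 1/8 + 1/4 = 3/8

H(X) = -[(1/2)·log₂(1/2) + (1/2)·log₂(1/2)]
  = 0.5000 + 0.5000
  = 1.0000 bits
H(Y) = -[(5/8)·log₂(5/8) + (3/8)·log₂(3/8)]
  = 0.4238 + 0.5306
  = 0.9544 bits
H(X,Y) = -[(3/8)·log₂(3/8) + (1/8)·log₂(1/8) + (1/4)·log₂(1/4) + (1/4)·log₂(1/4)]
  = 0.5306 + 0.3750 + 0.5000 + 0.5000
  = 1.9056 bits

I(X;Y) = H(X) + H(Y) - H(X,Y)
  = 1.0000 + 0.9544 - 1.9056
  = 0.0488 bits

No. I(X;Y) = 0.0488 bits, which is ≤ 0.1 bits.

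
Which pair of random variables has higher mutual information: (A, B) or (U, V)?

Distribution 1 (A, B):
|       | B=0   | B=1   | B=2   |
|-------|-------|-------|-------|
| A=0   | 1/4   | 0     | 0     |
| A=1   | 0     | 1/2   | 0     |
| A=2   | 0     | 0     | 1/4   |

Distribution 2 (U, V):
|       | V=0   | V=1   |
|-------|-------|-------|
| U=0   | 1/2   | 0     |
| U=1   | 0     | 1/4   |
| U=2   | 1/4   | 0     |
Distribution 1 (A, B):
Marginal P(A) (row sums):
  P(A=0) = 1/4 + 0 + 0 = 1/4
  P(A=1) = 0 + 1/2 + 0 = 1/2
  P(A=2) = 0 + 0 + 1/4 = 1/4
Marginal P(B) (column sums):
  P(B=0) = 1/4 + 0 + 0 = 1/4
  P(B=1) = 0 + 1/2 + 0 = 1/2
  P(B=2) = 0 + 0 + 1/4 = 1/4

H(A) = -[(1/4)·log₂(1/4) + (1/2)·log₂(1/2) + (1/4)·log₂(1/4)]
  = 0.5000 + 0.5000 + 0.5000
  = 1.5000 bits
H(B) = -[(1/4)·log₂(1/4) + (1/2)·log₂(1/2) + (1/4)·log₂(1/4)]
  = 0.5000 + 0.5000 + 0.5000
  = 1.5000 bits
H(A,B) = -[(1/4)·log₂(1/4) + (1/2)·log₂(1/2) + (1/4)·log₂(1/4)]
  = 0.5000 + 0.5000 + 0.5000
  = 1.5000 bits

I(A;B) = H(A) + H(B) - H(A,B)
  = 1.5000 + 1.5000 - 1.5000
  = 1.5000 bits

Distribution 2 (U, V):
Marginal P(U) (row sums):
  P(U=0) = 1/2 + 0 = 1/2
  P(U=1) = 0 + 1/4 = 1/4
  P(U=2) = 1/4 + 0 = 1/4
Marginal P(V) (column sums):
  P(V=0) = 1/2 + 0 + 1/4 = 3/4
  P(V=1) = 0 + 1/4 + 0 = 1/4

H(U) = -[(1/2)·log₂(1/2) + (1/4)·log₂(1/4) + (1/4)·log₂(1/4)]
  = 0.5000 + 0.5000 + 0.5000
  = 1.5000 bits
H(V) = -[(3/4)·log₂(3/4) + (1/4)·log₂(1/4)]
  = 0.3113 + 0.5000
  = 0.8113 bits
H(U,V) = -[(1/2)·log₂(1/2) + (1/4)·log₂(1/4) + (1/4)·log₂(1/4)]
  = 0.5000 + 0.5000 + 0.5000
  = 1.5000 bits

I(U;V) = H(U) + H(V) - H(U,V)
  = 1.5000 + 0.8113 - 1.5000
  = 0.8113 bits

I(A;B) = 1.5000 bits > I(U;V) = 0.8113 bits, so (A, B) has the higher mutual information (stronger dependence).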